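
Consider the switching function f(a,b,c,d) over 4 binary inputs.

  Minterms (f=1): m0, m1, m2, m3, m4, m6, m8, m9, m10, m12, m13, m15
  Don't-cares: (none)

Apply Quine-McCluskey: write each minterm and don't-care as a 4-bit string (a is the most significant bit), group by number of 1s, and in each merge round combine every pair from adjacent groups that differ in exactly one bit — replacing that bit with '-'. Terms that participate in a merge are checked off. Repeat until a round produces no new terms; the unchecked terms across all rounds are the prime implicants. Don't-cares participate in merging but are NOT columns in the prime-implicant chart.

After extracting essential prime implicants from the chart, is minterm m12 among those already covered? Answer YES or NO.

NO

size-2^0 implicants → 0000(✓)  0001(✓)  0010(✓)  0011(✓)  0100(✓)  0110(✓)  1000(✓)  1001(✓)  1010(✓)  1100(✓)  1101(✓)  1111(✓)
size-2^1 implicants → -000(✓)  -001(✓)  -010(✓)  -100(✓)  0-00(✓)  0-10(✓)  00-0(✓)  00-1(✓)  000-(✓)  001-(✓)  01-0(✓)  1-00(✓)  1-01(✓)  10-0(✓)  100-(✓)  11-1  110-(✓)
size-2^2 implicants → --00  -0-0  -00-  0--0  00--  1-0-
Unchecked terms (primes): --00, -0-0, -00-, 0--0, 00--, 1-0-, 11-1
Minterm coverage:
  m0 ⊆ --00,-0-0,-00-,0--0,00--
  m1 ⊆ -00-,00--
  m2 ⊆ -0-0,0--0,00--
  m3 ⊆ 00-- [E]
  m4 ⊆ --00,0--0
  m6 ⊆ 0--0 [E]
  m8 ⊆ --00,-0-0,-00-,1-0-
  m9 ⊆ -00-,1-0-
  m10 ⊆ -0-0 [E]
  m12 ⊆ --00,1-0-
  m13 ⊆ 1-0-,11-1
  m15 ⊆ 11-1 [E]
E = {-0-0, 0--0, 00--, 11-1}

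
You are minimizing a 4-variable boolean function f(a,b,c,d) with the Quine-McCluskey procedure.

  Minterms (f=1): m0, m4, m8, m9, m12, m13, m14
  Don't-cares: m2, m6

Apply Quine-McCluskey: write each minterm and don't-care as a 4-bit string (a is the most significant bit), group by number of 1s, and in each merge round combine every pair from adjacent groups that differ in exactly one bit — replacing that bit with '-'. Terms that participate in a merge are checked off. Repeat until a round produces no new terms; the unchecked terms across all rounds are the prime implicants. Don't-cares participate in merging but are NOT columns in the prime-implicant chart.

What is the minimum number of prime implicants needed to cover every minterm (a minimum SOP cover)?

size-2^0 implicants → 0000(✓)  0010(✓)  0100(✓)  0110(✓)  1000(✓)  1001(✓)  1100(✓)  1101(✓)  1110(✓)
size-2^1 implicants → -000(✓)  -100(✓)  -110(✓)  0-00(✓)  0-10(✓)  00-0(✓)  01-0(✓)  1-00(✓)  1-01(✓)  100-(✓)  11-0(✓)  110-(✓)
size-2^2 implicants → --00  -1-0  0--0  1-0-
Unchecked terms (primes): --00, -1-0, 0--0, 1-0-
Minterm coverage:
  m0 ⊆ --00,0--0
  m4 ⊆ --00,-1-0,0--0
  m8 ⊆ --00,1-0-
  m9 ⊆ 1-0- [E]
  m12 ⊆ --00,-1-0,1-0-
  m13 ⊆ 1-0- [E]
  m14 ⊆ -1-0 [E]
E = {-1-0, 1-0-}
Petrick residual → --00
Cover = c'd' + bd' + ac'  |cover|=3

3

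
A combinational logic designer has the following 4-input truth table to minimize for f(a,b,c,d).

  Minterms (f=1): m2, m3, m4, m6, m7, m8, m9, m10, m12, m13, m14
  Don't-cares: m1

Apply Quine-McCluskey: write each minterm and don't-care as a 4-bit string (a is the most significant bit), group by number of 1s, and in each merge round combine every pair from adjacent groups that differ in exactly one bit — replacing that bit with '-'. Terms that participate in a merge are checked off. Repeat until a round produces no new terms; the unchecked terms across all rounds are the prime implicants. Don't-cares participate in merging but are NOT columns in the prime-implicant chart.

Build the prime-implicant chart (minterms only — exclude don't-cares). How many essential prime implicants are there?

[col 0] 0001*, 0010*, 0011*, 0100*, 0110*, 0111*, 1000*, 1001*, 1010*, 1100*, 1101*, 1110*
[col 1] -001, -010*, -100*, -110*, 0-10*, 0-11*, 00-1, 001-*, 01-0*, 011-*, 1-00*, 1-01*, 1-10*, 10-0*, 100-*, 11-0*, 110-*
[col 2] --10, -1-0, 0-1-, 1--0, 1-0-
Prime implicants: --10, -001, -1-0, 0-1-, 00-1, 1--0, 1-0-
PI chart (minterm → PIs covering it):
  2 | --10,0-1-
  3 | 0-1-,00-1
  4 | -1-0  (sole → essential)
  6 | --10,-1-0,0-1-
  7 | 0-1-  (sole → essential)
  8 | 1--0,1-0-
  9 | -001,1-0-
  10 | --10,1--0
  12 | -1-0,1--0,1-0-
  13 | 1-0-  (sole → essential)
  14 | --10,-1-0,1--0
Essential prime implicants: -1-0, 0-1-, 1-0-

3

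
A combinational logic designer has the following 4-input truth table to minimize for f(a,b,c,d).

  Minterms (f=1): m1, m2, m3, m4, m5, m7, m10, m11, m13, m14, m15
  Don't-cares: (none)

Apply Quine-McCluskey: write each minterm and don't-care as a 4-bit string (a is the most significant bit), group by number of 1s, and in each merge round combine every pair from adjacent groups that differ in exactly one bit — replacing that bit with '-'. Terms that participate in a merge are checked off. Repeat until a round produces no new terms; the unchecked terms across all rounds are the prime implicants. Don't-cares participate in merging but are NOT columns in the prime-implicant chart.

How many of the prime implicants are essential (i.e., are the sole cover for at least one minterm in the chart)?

5

size-2^0 implicants → 0001(✓)  0010(✓)  0011(✓)  0100(✓)  0101(✓)  0111(✓)  1010(✓)  1011(✓)  1101(✓)  1110(✓)  1111(✓)
size-2^1 implicants → -010(✓)  -011(✓)  -101(✓)  -111(✓)  0-01(✓)  0-11(✓)  00-1(✓)  001-(✓)  01-1(✓)  010-  1-10(✓)  1-11(✓)  101-(✓)  11-1(✓)  111-(✓)
size-2^2 implicants → --11  -01-  -1-1  0--1  1-1-
Unchecked terms (primes): --11, -01-, -1-1, 0--1, 010-, 1-1-
Minterm coverage:
  m1 ⊆ 0--1 [E]
  m2 ⊆ -01- [E]
  m3 ⊆ --11,-01-,0--1
  m4 ⊆ 010- [E]
  m5 ⊆ -1-1,0--1,010-
  m7 ⊆ --11,-1-1,0--1
  m10 ⊆ -01-,1-1-
  m11 ⊆ --11,-01-,1-1-
  m13 ⊆ -1-1 [E]
  m14 ⊆ 1-1- [E]
  m15 ⊆ --11,-1-1,1-1-
E = {-01-, -1-1, 0--1, 010-, 1-1-}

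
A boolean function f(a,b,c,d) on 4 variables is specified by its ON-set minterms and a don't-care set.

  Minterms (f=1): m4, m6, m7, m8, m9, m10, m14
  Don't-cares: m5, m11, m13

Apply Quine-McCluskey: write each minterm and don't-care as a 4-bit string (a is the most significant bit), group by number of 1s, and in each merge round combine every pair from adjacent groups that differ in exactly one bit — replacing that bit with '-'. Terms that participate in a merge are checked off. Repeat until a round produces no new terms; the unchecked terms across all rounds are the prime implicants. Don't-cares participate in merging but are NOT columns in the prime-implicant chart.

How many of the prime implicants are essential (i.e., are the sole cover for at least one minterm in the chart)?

[col 0] 0100*, 0101*, 0110*, 0111*, 1000*, 1001*, 1010*, 1011*, 1101*, 1110*
[col 1] -101, -110, 01-0*, 01-1*, 010-*, 011-*, 1-01, 1-10, 10-0*, 10-1*, 100-*, 101-*
[col 2] 01--, 10--
Prime implicants: -101, -110, 01--, 1-01, 1-10, 10--
PI chart (minterm → PIs covering it):
  4 | 01--  (sole → essential)
  6 | -110,01--
  7 | 01--  (sole → essential)
  8 | 10--  (sole → essential)
  9 | 1-01,10--
  10 | 1-10,10--
  14 | -110,1-10
Essential prime implicants: 01--, 10--

2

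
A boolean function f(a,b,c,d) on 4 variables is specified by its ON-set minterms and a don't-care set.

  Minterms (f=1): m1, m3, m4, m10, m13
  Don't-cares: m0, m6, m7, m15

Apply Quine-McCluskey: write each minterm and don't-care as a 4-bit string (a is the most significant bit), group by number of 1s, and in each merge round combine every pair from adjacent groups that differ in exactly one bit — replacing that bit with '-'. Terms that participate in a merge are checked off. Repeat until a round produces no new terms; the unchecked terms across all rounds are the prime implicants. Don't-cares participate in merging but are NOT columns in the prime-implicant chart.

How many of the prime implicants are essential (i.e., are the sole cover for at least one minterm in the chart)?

2

[col 0] 0000*, 0001*, 0011*, 0100*, 0110*, 0111*, 1010, 1101*, 1111*
[col 1] -111, 0-00, 0-11, 00-1, 000-, 01-0, 011-, 11-1
Prime implicants: -111, 0-00, 0-11, 00-1, 000-, 01-0, 011-, 1010, 11-1
PI chart (minterm → PIs covering it):
  1 | 00-1,000-
  3 | 0-11,00-1
  4 | 0-00,01-0
  10 | 1010  (sole → essential)
  13 | 11-1  (sole → essential)
Essential prime implicants: 1010, 11-1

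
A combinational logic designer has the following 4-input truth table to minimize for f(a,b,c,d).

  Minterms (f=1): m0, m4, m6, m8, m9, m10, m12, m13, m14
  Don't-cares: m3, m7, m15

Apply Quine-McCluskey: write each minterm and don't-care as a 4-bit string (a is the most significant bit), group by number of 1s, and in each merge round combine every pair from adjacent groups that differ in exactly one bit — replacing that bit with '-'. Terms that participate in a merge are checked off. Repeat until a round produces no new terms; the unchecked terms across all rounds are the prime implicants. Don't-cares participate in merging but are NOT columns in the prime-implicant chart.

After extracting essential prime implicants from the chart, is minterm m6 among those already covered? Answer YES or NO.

size-2^0 implicants → 0000(✓)  0011(✓)  0100(✓)  0110(✓)  0111(✓)  1000(✓)  1001(✓)  1010(✓)  1100(✓)  1101(✓)  1110(✓)  1111(✓)
size-2^1 implicants → -000(✓)  -100(✓)  -110(✓)  -111(✓)  0-00(✓)  0-11  01-0(✓)  011-(✓)  1-00(✓)  1-01(✓)  1-10(✓)  10-0(✓)  100-(✓)  11-0(✓)  11-1(✓)  110-(✓)  111-(✓)
size-2^2 implicants → --00  -1-0  -11-  1--0  1-0-  11--
Unchecked terms (primes): --00, -1-0, -11-, 0-11, 1--0, 1-0-, 11--
Minterm coverage:
  m0 ⊆ --00 [E]
  m4 ⊆ --00,-1-0
  m6 ⊆ -1-0,-11-
  m8 ⊆ --00,1--0,1-0-
  m9 ⊆ 1-0- [E]
  m10 ⊆ 1--0 [E]
  m12 ⊆ --00,-1-0,1--0,1-0-,11--
  m13 ⊆ 1-0-,11--
  m14 ⊆ -1-0,-11-,1--0,11--
E = {--00, 1--0, 1-0-}

NO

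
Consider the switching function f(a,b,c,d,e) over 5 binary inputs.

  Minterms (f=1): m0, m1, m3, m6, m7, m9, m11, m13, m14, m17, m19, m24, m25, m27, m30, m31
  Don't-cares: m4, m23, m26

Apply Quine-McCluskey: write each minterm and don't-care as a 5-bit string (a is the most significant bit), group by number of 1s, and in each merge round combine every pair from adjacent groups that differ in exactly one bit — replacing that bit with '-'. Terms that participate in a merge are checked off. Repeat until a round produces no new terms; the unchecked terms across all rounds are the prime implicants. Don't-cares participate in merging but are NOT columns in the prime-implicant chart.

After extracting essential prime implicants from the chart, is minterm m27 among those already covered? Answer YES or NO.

[col 0] 00000*, 00001*, 00011*, 00100*, 00110*, 00111*, 01001*, 01011*, 01101*, 01110*, 10001*, 10011*, 10111*, 11000*, 11001*, 11010*, 11011*, 11110*, 11111*
[col 1] -0001*, -0011*, -0111*, -1001*, -1011*, -1110, 0-001*, 0-011*, 0-110, 00-00, 00-11*, 000-1*, 0000-, 001-0, 0011-, 01-01, 010-1*, 1-001*, 1-011*, 1-111*, 10-11*, 100-1*, 11-10*, 11-11*, 110-0*, 110-1*, 1100-*, 1101-*, 1111-*
[col 2] --001*, --011*, -0-11, -00-1*, -10-1*, 0-0-1*, 1--11, 1-0-1*, 11-1-, 110--
[col 3] --0-1
Prime implicants: --0-1, -0-11, -1110, 0-110, 00-00, 0000-, 001-0, 0011-, 01-01, 1--11, 11-1-, 110--
PI chart (minterm → PIs covering it):
  0 | 00-00,0000-
  1 | --0-1,0000-
  3 | --0-1,-0-11
  6 | 0-110,001-0,0011-
  7 | -0-11,0011-
  9 | --0-1,01-01
  11 | --0-1  (sole → essential)
  13 | 01-01  (sole → essential)
  14 | -1110,0-110
  17 | --0-1  (sole → essential)
  19 | --0-1,-0-11,1--11
  24 | 110--  (sole → essential)
  25 | --0-1,110--
  27 | --0-1,1--11,11-1-,110--
  30 | -1110,11-1-
  31 | 1--11,11-1-
Essential prime implicants: --0-1, 01-01, 110--

YES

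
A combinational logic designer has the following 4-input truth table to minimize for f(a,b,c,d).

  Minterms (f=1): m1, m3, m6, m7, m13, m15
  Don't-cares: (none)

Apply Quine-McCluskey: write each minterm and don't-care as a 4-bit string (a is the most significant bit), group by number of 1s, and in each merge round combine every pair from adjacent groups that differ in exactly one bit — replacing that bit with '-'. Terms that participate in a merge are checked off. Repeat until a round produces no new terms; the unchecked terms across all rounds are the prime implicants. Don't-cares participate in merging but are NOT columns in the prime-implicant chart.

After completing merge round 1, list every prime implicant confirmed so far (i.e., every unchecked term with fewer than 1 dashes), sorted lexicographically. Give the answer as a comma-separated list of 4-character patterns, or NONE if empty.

NONE

Round 0: 0001✓ 0011✓ 0110✓ 0111✓ 1101✓ 1111✓
Round 1: -111 0-11 00-1 011- 11-1
PIs = {-111, 0-11, 00-1, 011-, 11-1}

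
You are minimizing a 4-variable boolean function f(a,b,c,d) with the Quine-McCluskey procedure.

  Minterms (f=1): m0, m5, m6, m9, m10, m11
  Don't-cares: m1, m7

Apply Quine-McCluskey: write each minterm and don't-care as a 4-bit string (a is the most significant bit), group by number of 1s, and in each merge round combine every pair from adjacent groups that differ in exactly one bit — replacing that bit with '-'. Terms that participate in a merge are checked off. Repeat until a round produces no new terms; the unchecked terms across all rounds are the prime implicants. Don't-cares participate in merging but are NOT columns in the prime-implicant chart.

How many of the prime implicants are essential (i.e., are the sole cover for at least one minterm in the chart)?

size-2^0 implicants → 0000(✓)  0001(✓)  0101(✓)  0110(✓)  0111(✓)  1001(✓)  1010(✓)  1011(✓)
size-2^1 implicants → -001  0-01  000-  01-1  011-  10-1  101-
Unchecked terms (primes): -001, 0-01, 000-, 01-1, 011-, 10-1, 101-
Minterm coverage:
  m0 ⊆ 000- [E]
  m5 ⊆ 0-01,01-1
  m6 ⊆ 011- [E]
  m9 ⊆ -001,10-1
  m10 ⊆ 101- [E]
  m11 ⊆ 10-1,101-
E = {000-, 011-, 101-}

3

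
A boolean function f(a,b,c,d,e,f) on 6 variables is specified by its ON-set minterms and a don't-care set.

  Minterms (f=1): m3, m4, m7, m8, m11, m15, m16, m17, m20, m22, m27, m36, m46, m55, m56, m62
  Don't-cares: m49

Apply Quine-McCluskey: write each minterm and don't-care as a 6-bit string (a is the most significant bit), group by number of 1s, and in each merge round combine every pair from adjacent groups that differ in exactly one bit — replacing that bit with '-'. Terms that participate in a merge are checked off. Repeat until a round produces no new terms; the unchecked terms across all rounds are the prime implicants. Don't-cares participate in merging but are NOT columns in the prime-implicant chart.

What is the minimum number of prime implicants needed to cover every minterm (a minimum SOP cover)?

9

Round 0: 000011✓ 000100✓ 000111✓ 001000 001011✓ 001111✓ 010000✓ 010001✓ 010100✓ 010110✓ 011011✓ 100100✓ 101110✓ 110001✓ 110111 111000 111110✓
Round 1: -00100 -10001 0-0100 0-1011 00-011✓ 00-111✓ 000-11✓ 001-11✓ 010-00 01000- 0101-0 1-1110
Round 2: 00--11
PIs = {-00100, -10001, 0-0100, 0-1011, 00--11, 001000, 010-00, 01000-, 0101-0, 1-1110, 110111, 111000}
Coverage chart:
  m3: 00--11 ←essential
  m4: -00100,0-0100
  m7: 00--11 ←essential
  m8: 001000 ←essential
  m11: 0-1011,00--11
  m15: 00--11 ←essential
  m16: 010-00,01000-
  m17: -10001,01000-
  m20: 0-0100,010-00,0101-0
  m22: 0101-0 ←essential
  m27: 0-1011 ←essential
  m36: -00100 ←essential
  m46: 1-1110 ←essential
  m55: 110111 ←essential
  m56: 111000 ←essential
  m62: 1-1110 ←essential
Essential: -00100, 0-1011, 00--11, 001000, 0101-0, 1-1110, 110111, 111000
Petrick residual → 01000-
Min cover (9 terms): b'c'de'f' + a'cd'ef + a'b'ef + a'b'cd'e'f' + a'bc'd'e' + a'bc'df' + acdef' + abc'def + abcd'e'f'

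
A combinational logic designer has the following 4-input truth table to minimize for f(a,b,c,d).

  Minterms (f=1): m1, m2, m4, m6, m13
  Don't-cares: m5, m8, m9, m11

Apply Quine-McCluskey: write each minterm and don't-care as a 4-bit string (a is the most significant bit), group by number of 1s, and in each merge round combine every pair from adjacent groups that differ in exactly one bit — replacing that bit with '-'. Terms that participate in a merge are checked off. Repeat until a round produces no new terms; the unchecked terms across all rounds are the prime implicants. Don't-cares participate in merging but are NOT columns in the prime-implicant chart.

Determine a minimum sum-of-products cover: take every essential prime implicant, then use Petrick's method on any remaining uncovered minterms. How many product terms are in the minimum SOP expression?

Round 0: 0001✓ 0010✓ 0100✓ 0101✓ 0110✓ 1000✓ 1001✓ 1011✓ 1101✓
Round 1: -001✓ -101✓ 0-01✓ 0-10 01-0 010- 1-01✓ 10-1 100-
Round 2: --01
PIs = {--01, 0-10, 01-0, 010-, 10-1, 100-}
Coverage chart:
  m1: --01 ←essential
  m2: 0-10 ←essential
  m4: 01-0,010-
  m6: 0-10,01-0
  m13: --01 ←essential
Essential: --01, 0-10
Petrick residual → 01-0
Min cover (3 terms): c'd + a'cd' + a'bd'

3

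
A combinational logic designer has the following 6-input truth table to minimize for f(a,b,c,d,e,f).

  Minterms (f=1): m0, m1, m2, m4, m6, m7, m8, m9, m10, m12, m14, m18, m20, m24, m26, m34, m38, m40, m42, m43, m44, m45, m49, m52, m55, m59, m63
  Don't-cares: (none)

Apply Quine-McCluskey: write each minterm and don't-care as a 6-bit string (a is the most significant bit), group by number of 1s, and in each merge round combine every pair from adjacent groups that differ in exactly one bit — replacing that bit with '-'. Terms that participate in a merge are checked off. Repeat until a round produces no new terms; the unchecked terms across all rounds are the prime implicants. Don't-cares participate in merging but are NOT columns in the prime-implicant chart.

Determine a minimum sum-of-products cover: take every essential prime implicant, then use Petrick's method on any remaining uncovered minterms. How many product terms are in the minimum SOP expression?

Round 0: 000000✓ 000001✓ 000010✓ 000100✓ 000110✓ 000111✓ 001000✓ 001001✓ 001010✓ 001100✓ 001110✓ 010010✓ 010100✓ 011000✓ 011010✓ 100010✓ 100110✓ 101000✓ 101010✓ 101011✓ 101100✓ 101101✓ 110001 110100✓ 110111✓ 111011✓ 111111✓
Round 1: -00010✓ -00110✓ -01000✓ -01010✓ -01100✓ -10100 0-0010✓ 0-0100 0-1000✓ 0-1010✓ 00-000✓ 00-001✓ 00-010✓ 00-100✓ 00-110✓ 000-00✓ 000-10✓ 0000-0✓ 00000-✓ 0001-0✓ 00011- 001-00✓ 001-10✓ 0010-0✓ 00100-✓ 0011-0✓ 01-010✓ 0110-0✓ 1-1011 10-010✓ 100-10✓ 101-00✓ 1010-0✓ 10101- 10110- 11-111 111-11
Round 2: -0-010 -00-10 -01-00 -010-0 0--010 0-10-0 00--00✓ 00--10✓ 00-0-0✓ 00-00- 00-1-0✓ 000--0✓ 001--0✓
Round 3: 00---0
PIs = {-0-010, -00-10, -01-00, -010-0, -10100, 0--010, 0-0100, 0-10-0, 00---0, 00-00-, 00011-, 1-1011, 10101-, 10110-, 11-111, 110001, 111-11}
Coverage chart:
  m0: 00---0,00-00-
  m1: 00-00- ←essential
  m2: -0-010,-00-10,0--010,00---0
  m4: 0-0100,00---0
  m6: -00-10,00---0,00011-
  m7: 00011- ←essential
  m8: -01-00,-010-0,0-10-0,00---0,00-00-
  m9: 00-00- ←essential
  m10: -0-010,-010-0,0--010,0-10-0,00---0
  m12: -01-00,00---0
  m14: 00---0 ←essential
  m18: 0--010 ←essential
  m20: -10100,0-0100
  m24: 0-10-0 ←essential
  m26: 0--010,0-10-0
  m34: -0-010,-00-10
  m38: -00-10 ←essential
  m40: -01-00,-010-0
  m42: -0-010,-010-0,10101-
  m43: 1-1011,10101-
  m44: -01-00,10110-
  m45: 10110- ←essential
  m49: 110001 ←essential
  m52: -10100 ←essential
  m55: 11-111 ←essential
  m59: 1-1011,111-11
  m63: 11-111,111-11
Essential: -00-10, -10100, 0--010, 0-10-0, 00---0, 00-00-, 00011-, 10110-, 11-111, 110001
Petrick residual → -010-0, 1-1011
Min cover (12 terms): b'c'ef' + b'cd'f' + bc'de'f' + a'd'ef' + a'cd'f' + a'b'f' + a'b'd'e' + a'b'c'de + acd'ef + ab'cde' + abdef + abc'd'e'f

12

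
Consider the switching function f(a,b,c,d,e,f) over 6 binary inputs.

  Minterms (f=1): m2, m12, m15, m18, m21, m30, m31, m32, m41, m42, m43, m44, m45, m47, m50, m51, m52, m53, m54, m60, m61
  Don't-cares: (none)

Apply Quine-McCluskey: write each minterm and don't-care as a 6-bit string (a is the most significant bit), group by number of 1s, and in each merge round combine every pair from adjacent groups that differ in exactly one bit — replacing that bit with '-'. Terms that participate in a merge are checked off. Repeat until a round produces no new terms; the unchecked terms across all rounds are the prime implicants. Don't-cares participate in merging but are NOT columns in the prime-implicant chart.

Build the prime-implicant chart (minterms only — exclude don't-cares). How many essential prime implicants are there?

[col 0] 000010*, 001100*, 001111*, 010010*, 010101*, 011110*, 011111*, 100000, 101001*, 101010*, 101011*, 101100*, 101101*, 101111*, 110010*, 110011*, 110100*, 110101*, 110110*, 111100*, 111101*
[col 1] -01100, -01111, -10010, -10101, 0-0010, 0-1111, 01111-, 1-1100*, 1-1101*, 101-01*, 101-11*, 1010-1*, 10101-, 1011-1*, 10110-*, 11-100*, 11-101*, 110-10, 11001-, 1101-0, 11010-*, 11110-*
[col 2] 1-110-, 101--1, 11-10-
Prime implicants: -01100, -01111, -10010, -10101, 0-0010, 0-1111, 01111-, 1-110-, 100000, 101--1, 10101-, 11-10-, 110-10, 11001-, 1101-0
PI chart (minterm → PIs covering it):
  2 | 0-0010  (sole → essential)
  12 | -01100  (sole → essential)
  15 | -01111,0-1111
  18 | -10010,0-0010
  21 | -10101  (sole → essential)
  30 | 01111-  (sole → essential)
  31 | 0-1111,01111-
  32 | 100000  (sole → essential)
  41 | 101--1  (sole → essential)
  42 | 10101-  (sole → essential)
  43 | 101--1,10101-
  44 | -01100,1-110-
  45 | 1-110-,101--1
  47 | -01111,101--1
  50 | -10010,110-10,11001-
  51 | 11001-  (sole → essential)
  52 | 11-10-,1101-0
  53 | -10101,11-10-
  54 | 110-10,1101-0
  60 | 1-110-,11-10-
  61 | 1-110-,11-10-
Essential prime implicants: -01100, -10101, 0-0010, 01111-, 100000, 101--1, 10101-, 11001-

8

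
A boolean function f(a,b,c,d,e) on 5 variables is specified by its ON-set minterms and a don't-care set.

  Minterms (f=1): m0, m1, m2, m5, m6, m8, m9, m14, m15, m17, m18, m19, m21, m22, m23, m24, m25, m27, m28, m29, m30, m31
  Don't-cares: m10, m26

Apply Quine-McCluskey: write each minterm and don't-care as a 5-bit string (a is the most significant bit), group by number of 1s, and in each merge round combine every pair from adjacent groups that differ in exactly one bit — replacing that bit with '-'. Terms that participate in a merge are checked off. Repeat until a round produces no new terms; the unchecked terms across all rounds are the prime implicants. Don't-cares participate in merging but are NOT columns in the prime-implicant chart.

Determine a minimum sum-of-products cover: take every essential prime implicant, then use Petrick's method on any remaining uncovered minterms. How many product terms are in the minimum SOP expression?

6

size-2^0 implicants → 00000(✓)  00001(✓)  00010(✓)  00101(✓)  00110(✓)  01000(✓)  01001(✓)  01010(✓)  01110(✓)  01111(✓)  10001(✓)  10010(✓)  10011(✓)  10101(✓)  10110(✓)  10111(✓)  11000(✓)  11001(✓)  11010(✓)  11011(✓)  11100(✓)  11101(✓)  11110(✓)  11111(✓)
size-2^1 implicants → -0001(✓)  -0010(✓)  -0101(✓)  -0110(✓)  -1000(✓)  -1001(✓)  -1010(✓)  -1110(✓)  -1111(✓)  0-000(✓)  0-001(✓)  0-010(✓)  0-110(✓)  00-01(✓)  00-10(✓)  000-0(✓)  0000-(✓)  01-10(✓)  010-0(✓)  0100-(✓)  0111-(✓)  1-001(✓)  1-010(✓)  1-011(✓)  1-101(✓)  1-110(✓)  1-111(✓)  10-01(✓)  10-10(✓)  10-11(✓)  100-1(✓)  1001-(✓)  101-1(✓)  1011-(✓)  11-00(✓)  11-01(✓)  11-10(✓)  11-11(✓)  110-0(✓)  110-1(✓)  1100-(✓)  1101-(✓)  111-0(✓)  111-1(✓)  1110-(✓)  1111-(✓)
size-2^2 implicants → --001  --010(✓)  --110(✓)  -0-01  -0-10(✓)  -1-10(✓)  -10-0  -100-  -111-  0--10(✓)  0-0-0  0-00-  1--01(✓)  1--10(✓)  1--11(✓)  1-0-1(✓)  1-01-(✓)  1-1-1(✓)  1-11-(✓)  10--1(✓)  10-1-(✓)  11--0(✓)  11--1(✓)  11-0-(✓)  11-1-(✓)  110--(✓)  111--(✓)
size-2^3 implicants → ---10  1---1  1--1-  11---
Unchecked terms (primes): ---10, --001, -0-01, -10-0, -100-, -111-, 0-0-0, 0-00-, 1---1, 1--1-, 11---
Minterm coverage:
  m0 ⊆ 0-0-0,0-00-
  m1 ⊆ --001,-0-01,0-00-
  m2 ⊆ ---10,0-0-0
  m5 ⊆ -0-01 [E]
  m6 ⊆ ---10 [E]
  m8 ⊆ -10-0,-100-,0-0-0,0-00-
  m9 ⊆ --001,-100-,0-00-
  m14 ⊆ ---10,-111-
  m15 ⊆ -111- [E]
  m17 ⊆ --001,-0-01,1---1
  m18 ⊆ ---10,1--1-
  m19 ⊆ 1---1,1--1-
  m21 ⊆ -0-01,1---1
  m22 ⊆ ---10,1--1-
  m23 ⊆ 1---1,1--1-
  m24 ⊆ -10-0,-100-,11---
  m25 ⊆ --001,-100-,1---1,11---
  m27 ⊆ 1---1,1--1-,11---
  m28 ⊆ 11--- [E]
  m29 ⊆ 1---1,11---
  m30 ⊆ ---10,-111-,1--1-,11---
  m31 ⊆ -111-,1---1,1--1-,11---
E = {---10, -0-01, -111-, 11---}
Petrick residual → 0-00-, 1---1
Cover = de' + b'd'e + bcd + a'c'd' + ae + ab  |cover|=6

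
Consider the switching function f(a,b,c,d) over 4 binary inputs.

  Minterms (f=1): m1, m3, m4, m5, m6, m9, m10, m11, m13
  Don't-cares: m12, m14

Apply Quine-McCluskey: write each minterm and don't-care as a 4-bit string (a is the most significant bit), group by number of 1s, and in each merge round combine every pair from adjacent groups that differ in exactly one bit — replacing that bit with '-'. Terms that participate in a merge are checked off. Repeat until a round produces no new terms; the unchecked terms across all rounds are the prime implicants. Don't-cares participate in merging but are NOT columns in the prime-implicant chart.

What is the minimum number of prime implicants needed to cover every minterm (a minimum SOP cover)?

4

Round 0: 0001✓ 0011✓ 0100✓ 0101✓ 0110✓ 1001✓ 1010✓ 1011✓ 1100✓ 1101✓ 1110✓
Round 1: -001✓ -011✓ -100✓ -101✓ -110✓ 0-01✓ 00-1✓ 01-0✓ 010-✓ 1-01✓ 1-10 10-1✓ 101- 11-0✓ 110-✓
Round 2: --01 -0-1 -1-0 -10-
PIs = {--01, -0-1, -1-0, -10-, 1-10, 101-}
Coverage chart:
  m1: --01,-0-1
  m3: -0-1 ←essential
  m4: -1-0,-10-
  m5: --01,-10-
  m6: -1-0 ←essential
  m9: --01,-0-1
  m10: 1-10,101-
  m11: -0-1,101-
  m13: --01,-10-
Essential: -0-1, -1-0
Petrick residual → --01, 1-10
Min cover (4 terms): c'd + b'd + bd' + acd'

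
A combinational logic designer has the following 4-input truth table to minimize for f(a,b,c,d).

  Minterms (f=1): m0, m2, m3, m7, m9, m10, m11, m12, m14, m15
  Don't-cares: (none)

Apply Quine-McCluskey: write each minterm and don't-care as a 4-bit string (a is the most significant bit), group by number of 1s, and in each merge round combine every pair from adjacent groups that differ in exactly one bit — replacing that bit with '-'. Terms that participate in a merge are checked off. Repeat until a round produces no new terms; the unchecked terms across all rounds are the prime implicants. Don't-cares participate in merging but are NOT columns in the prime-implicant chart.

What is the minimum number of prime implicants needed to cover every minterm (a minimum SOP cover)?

5

[col 0] 0000*, 0010*, 0011*, 0111*, 1001*, 1010*, 1011*, 1100*, 1110*, 1111*
[col 1] -010*, -011*, -111*, 0-11*, 00-0, 001-*, 1-10*, 1-11*, 10-1, 101-*, 11-0, 111-*
[col 2] --11, -01-, 1-1-
Prime implicants: --11, -01-, 00-0, 1-1-, 10-1, 11-0
PI chart (minterm → PIs covering it):
  0 | 00-0  (sole → essential)
  2 | -01-,00-0
  3 | --11,-01-
  7 | --11  (sole → essential)
  9 | 10-1  (sole → essential)
  10 | -01-,1-1-
  11 | --11,-01-,1-1-,10-1
  12 | 11-0  (sole → essential)
  14 | 1-1-,11-0
  15 | --11,1-1-
Essential prime implicants: --11, 00-0, 10-1, 11-0
Petrick residual → -01-
Minimum SOP uses 5 PIs: cd + b'c + a'b'd' + ab'd + abd'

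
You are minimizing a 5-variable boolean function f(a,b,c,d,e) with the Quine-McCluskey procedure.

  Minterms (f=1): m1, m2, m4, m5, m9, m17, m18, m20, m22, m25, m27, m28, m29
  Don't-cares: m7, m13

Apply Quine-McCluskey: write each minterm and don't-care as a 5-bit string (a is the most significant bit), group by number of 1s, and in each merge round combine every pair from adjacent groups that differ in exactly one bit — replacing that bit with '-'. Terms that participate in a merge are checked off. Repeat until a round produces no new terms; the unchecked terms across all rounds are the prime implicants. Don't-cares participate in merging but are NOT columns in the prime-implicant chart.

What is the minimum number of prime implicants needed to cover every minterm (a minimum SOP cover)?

Round 0: 00001✓ 00010✓ 00100✓ 00101✓ 00111✓ 01001✓ 01101✓ 10001✓ 10010✓ 10100✓ 10110✓ 11001✓ 11011✓ 11100✓ 11101✓
Round 1: -0001✓ -0010 -0100 -1001✓ -1101✓ 0-001✓ 0-101✓ 00-01✓ 001-1 0010- 01-01✓ 1-001✓ 1-100 10-10 101-0 11-01✓ 110-1 1110-
Round 2: --001 -1-01 0--01
PIs = {--001, -0010, -0100, -1-01, 0--01, 001-1, 0010-, 1-100, 10-10, 101-0, 110-1, 1110-}
Coverage chart:
  m1: --001,0--01
  m2: -0010 ←essential
  m4: -0100,0010-
  m5: 0--01,001-1,0010-
  m9: --001,-1-01,0--01
  m17: --001 ←essential
  m18: -0010,10-10
  m20: -0100,1-100,101-0
  m22: 10-10,101-0
  m25: --001,-1-01,110-1
  m27: 110-1 ←essential
  m28: 1-100,1110-
  m29: -1-01,1110-
Essential: --001, -0010, 110-1
Petrick residual → 0010-, 101-0, 1110-
Min cover (6 terms): c'd'e + b'c'de' + a'b'cd' + ab'ce' + abc'e + abcd'

6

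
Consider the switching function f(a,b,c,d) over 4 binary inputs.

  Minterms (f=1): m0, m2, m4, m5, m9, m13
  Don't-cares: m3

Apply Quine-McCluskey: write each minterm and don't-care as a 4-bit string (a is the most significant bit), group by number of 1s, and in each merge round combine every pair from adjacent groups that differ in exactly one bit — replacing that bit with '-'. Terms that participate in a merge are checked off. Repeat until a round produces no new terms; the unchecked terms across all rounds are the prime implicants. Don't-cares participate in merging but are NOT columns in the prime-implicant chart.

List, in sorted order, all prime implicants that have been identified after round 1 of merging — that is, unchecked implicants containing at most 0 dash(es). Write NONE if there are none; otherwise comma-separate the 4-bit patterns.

NONE

size-2^0 implicants → 0000(✓)  0010(✓)  0011(✓)  0100(✓)  0101(✓)  1001(✓)  1101(✓)
size-2^1 implicants → -101  0-00  00-0  001-  010-  1-01
Unchecked terms (primes): -101, 0-00, 00-0, 001-, 010-, 1-01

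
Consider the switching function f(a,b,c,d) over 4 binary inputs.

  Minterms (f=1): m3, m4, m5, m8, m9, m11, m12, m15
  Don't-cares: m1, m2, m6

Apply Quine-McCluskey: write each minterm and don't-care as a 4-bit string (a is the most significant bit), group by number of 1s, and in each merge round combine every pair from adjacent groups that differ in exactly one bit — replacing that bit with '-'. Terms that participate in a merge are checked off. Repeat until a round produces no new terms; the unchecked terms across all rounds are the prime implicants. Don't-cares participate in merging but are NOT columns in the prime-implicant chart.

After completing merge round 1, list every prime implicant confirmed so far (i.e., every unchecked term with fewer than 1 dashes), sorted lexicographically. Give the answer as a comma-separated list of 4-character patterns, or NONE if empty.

[col 0] 0001*, 0010*, 0011*, 0100*, 0101*, 0110*, 1000*, 1001*, 1011*, 1100*, 1111*
[col 1] -001*, -011*, -100, 0-01, 0-10, 00-1*, 001-, 01-0, 010-, 1-00, 1-11, 10-1*, 100-
[col 2] -0-1
Prime implicants: -0-1, -100, 0-01, 0-10, 001-, 01-0, 010-, 1-00, 1-11, 100-

NONE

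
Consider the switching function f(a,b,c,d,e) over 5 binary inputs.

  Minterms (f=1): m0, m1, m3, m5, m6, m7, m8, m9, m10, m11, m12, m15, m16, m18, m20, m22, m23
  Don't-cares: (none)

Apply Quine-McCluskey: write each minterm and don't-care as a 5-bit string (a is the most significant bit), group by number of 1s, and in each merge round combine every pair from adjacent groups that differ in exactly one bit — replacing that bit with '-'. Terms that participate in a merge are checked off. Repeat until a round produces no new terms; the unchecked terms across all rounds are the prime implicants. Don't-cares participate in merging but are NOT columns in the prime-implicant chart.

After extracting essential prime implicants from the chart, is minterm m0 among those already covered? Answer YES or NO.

size-2^0 implicants → 00000(✓)  00001(✓)  00011(✓)  00101(✓)  00110(✓)  00111(✓)  01000(✓)  01001(✓)  01010(✓)  01011(✓)  01100(✓)  01111(✓)  10000(✓)  10010(✓)  10100(✓)  10110(✓)  10111(✓)
size-2^1 implicants → -0000  -0110(✓)  -0111(✓)  0-000(✓)  0-001(✓)  0-011(✓)  0-111(✓)  00-01(✓)  00-11(✓)  000-1(✓)  0000-(✓)  001-1(✓)  0011-(✓)  01-00  01-11(✓)  010-0(✓)  010-1(✓)  0100-(✓)  0101-(✓)  10-00(✓)  10-10(✓)  100-0(✓)  101-0(✓)  1011-(✓)
size-2^2 implicants → -011-  0--11  0-0-1  0-00-  00--1  010--  10--0
Unchecked terms (primes): -0000, -011-, 0--11, 0-0-1, 0-00-, 00--1, 01-00, 010--, 10--0
Minterm coverage:
  m0 ⊆ -0000,0-00-
  m1 ⊆ 0-0-1,0-00-,00--1
  m3 ⊆ 0--11,0-0-1,00--1
  m5 ⊆ 00--1 [E]
  m6 ⊆ -011- [E]
  m7 ⊆ -011-,0--11,00--1
  m8 ⊆ 0-00-,01-00,010--
  m9 ⊆ 0-0-1,0-00-,010--
  m10 ⊆ 010-- [E]
  m11 ⊆ 0--11,0-0-1,010--
  m12 ⊆ 01-00 [E]
  m15 ⊆ 0--11 [E]
  m16 ⊆ -0000,10--0
  m18 ⊆ 10--0 [E]
  m20 ⊆ 10--0 [E]
  m22 ⊆ -011-,10--0
  m23 ⊆ -011- [E]
E = {-011-, 0--11, 00--1, 01-00, 010--, 10--0}

NO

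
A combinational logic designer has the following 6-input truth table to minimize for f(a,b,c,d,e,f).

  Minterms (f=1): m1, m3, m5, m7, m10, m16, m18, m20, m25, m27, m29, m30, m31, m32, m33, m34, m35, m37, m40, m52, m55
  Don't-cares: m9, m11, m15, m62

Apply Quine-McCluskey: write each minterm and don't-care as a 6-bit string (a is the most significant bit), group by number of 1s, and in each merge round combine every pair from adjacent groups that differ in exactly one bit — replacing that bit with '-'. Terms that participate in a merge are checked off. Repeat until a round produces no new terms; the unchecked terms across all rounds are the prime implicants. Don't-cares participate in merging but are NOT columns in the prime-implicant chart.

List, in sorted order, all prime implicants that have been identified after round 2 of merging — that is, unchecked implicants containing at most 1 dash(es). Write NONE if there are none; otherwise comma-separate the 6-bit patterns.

-10100, -11110, 00101-, 010-00, 0100-0, 01111-, 10-000, 110111

Round 0: 000001✓ 000011✓ 000101✓ 000111✓ 001001✓ 001010✓ 001011✓ 001111✓ 010000✓ 010010✓ 010100✓ 011001✓ 011011✓ 011101✓ 011110✓ 011111✓ 100000✓ 100001✓ 100010✓ 100011✓ 100101✓ 101000✓ 110100✓ 110111 111110✓
Round 1: -00001✓ -00011✓ -00101✓ -10100 -11110 0-1001✓ 0-1011✓ 0-1111✓ 00-001✓ 00-011✓ 00-111✓ 000-01✓ 000-11✓ 0000-1✓ 0001-1✓ 001-11✓ 0010-1✓ 00101- 010-00 0100-0 011-01✓ 011-11✓ 0110-1✓ 0111-1✓ 01111- 10-000 100-01✓ 1000-0✓ 1000-1✓ 10000-✓ 10001-✓
Round 2: -00-01 -000-1 0-1-11 0-10-1 00--11 00-0-1 000--1 011--1 1000--
PIs = {-00-01, -000-1, -10100, -11110, 0-1-11, 0-10-1, 00--11, 00-0-1, 000--1, 00101-, 010-00, 0100-0, 011--1, 01111-, 10-000, 1000--, 110111}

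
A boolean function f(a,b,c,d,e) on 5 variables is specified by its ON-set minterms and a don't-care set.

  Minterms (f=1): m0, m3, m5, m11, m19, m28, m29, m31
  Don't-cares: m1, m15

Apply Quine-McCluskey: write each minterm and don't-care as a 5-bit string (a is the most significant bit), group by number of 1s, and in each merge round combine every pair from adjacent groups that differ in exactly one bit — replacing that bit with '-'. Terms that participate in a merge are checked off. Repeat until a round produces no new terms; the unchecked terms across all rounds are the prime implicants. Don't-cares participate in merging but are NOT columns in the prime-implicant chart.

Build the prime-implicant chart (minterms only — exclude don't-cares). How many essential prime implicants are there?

[col 0] 00000*, 00001*, 00011*, 00101*, 01011*, 01111*, 10011*, 11100*, 11101*, 11111*
[col 1] -0011, -1111, 0-011, 00-01, 000-1, 0000-, 01-11, 111-1, 1110-
Prime implicants: -0011, -1111, 0-011, 00-01, 000-1, 0000-, 01-11, 111-1, 1110-
PI chart (minterm → PIs covering it):
  0 | 0000-  (sole → essential)
  3 | -0011,0-011,000-1
  5 | 00-01  (sole → essential)
  11 | 0-011,01-11
  19 | -0011  (sole → essential)
  28 | 1110-  (sole → essential)
  29 | 111-1,1110-
  31 | -1111,111-1
Essential prime implicants: -0011, 00-01, 0000-, 1110-

4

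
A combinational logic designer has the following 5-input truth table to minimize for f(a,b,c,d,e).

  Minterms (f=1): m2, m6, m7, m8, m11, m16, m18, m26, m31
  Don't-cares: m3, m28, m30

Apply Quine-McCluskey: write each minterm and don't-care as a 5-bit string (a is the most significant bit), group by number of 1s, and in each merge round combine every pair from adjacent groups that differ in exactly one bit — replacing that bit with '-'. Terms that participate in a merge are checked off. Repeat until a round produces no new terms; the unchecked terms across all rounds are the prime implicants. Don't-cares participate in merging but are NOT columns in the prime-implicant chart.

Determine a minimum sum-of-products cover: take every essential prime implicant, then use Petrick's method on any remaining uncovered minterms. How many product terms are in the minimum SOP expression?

size-2^0 implicants → 00010(✓)  00011(✓)  00110(✓)  00111(✓)  01000  01011(✓)  10000(✓)  10010(✓)  11010(✓)  11100(✓)  11110(✓)  11111(✓)
size-2^1 implicants → -0010  0-011  00-10(✓)  00-11(✓)  0001-(✓)  0011-(✓)  1-010  100-0  11-10  111-0  1111-
size-2^2 implicants → 00-1-
Unchecked terms (primes): -0010, 0-011, 00-1-, 01000, 1-010, 100-0, 11-10, 111-0, 1111-
Minterm coverage:
  m2 ⊆ -0010,00-1-
  m6 ⊆ 00-1- [E]
  m7 ⊆ 00-1- [E]
  m8 ⊆ 01000 [E]
  m11 ⊆ 0-011 [E]
  m16 ⊆ 100-0 [E]
  m18 ⊆ -0010,1-010,100-0
  m26 ⊆ 1-010,11-10
  m31 ⊆ 1111- [E]
E = {0-011, 00-1-, 01000, 100-0, 1111-}
Petrick residual → 1-010
Cover = a'c'de + a'b'd + a'bc'd'e' + ac'de' + ab'c'e' + abcd  |cover|=6

6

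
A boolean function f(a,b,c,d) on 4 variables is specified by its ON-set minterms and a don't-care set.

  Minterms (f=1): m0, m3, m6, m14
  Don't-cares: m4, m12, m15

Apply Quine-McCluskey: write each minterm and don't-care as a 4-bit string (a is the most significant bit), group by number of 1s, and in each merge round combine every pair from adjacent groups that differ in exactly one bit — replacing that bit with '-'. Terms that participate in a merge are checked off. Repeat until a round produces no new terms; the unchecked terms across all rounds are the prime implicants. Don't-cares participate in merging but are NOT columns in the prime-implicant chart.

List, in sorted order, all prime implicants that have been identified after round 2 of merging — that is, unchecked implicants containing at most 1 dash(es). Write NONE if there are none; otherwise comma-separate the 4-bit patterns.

0-00, 0011, 111-

size-2^0 implicants → 0000(✓)  0011  0100(✓)  0110(✓)  1100(✓)  1110(✓)  1111(✓)
size-2^1 implicants → -100(✓)  -110(✓)  0-00  01-0(✓)  11-0(✓)  111-
size-2^2 implicants → -1-0
Unchecked terms (primes): -1-0, 0-00, 0011, 111-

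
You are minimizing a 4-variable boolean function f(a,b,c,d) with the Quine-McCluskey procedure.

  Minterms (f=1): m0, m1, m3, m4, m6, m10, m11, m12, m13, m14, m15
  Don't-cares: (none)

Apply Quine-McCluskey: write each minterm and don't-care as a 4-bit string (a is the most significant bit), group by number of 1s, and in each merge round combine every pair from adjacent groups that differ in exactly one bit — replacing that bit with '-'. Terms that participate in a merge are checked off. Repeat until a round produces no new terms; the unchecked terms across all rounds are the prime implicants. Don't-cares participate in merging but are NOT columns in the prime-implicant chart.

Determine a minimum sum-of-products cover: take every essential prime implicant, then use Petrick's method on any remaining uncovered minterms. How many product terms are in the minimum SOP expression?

[col 0] 0000*, 0001*, 0011*, 0100*, 0110*, 1010*, 1011*, 1100*, 1101*, 1110*, 1111*
[col 1] -011, -100*, -110*, 0-00, 00-1, 000-, 01-0*, 1-10*, 1-11*, 101-*, 11-0*, 11-1*, 110-*, 111-*
[col 2] -1-0, 1-1-, 11--
Prime implicants: -011, -1-0, 0-00, 00-1, 000-, 1-1-, 11--
PI chart (minterm → PIs covering it):
  0 | 0-00,000-
  1 | 00-1,000-
  3 | -011,00-1
  4 | -1-0,0-00
  6 | -1-0  (sole → essential)
  10 | 1-1-  (sole → essential)
  11 | -011,1-1-
  12 | -1-0,11--
  13 | 11--  (sole → essential)
  14 | -1-0,1-1-,11--
  15 | 1-1-,11--
Essential prime implicants: -1-0, 1-1-, 11--
Petrick residual → -011, 000-
Minimum SOP uses 5 PIs: b'cd + bd' + a'b'c' + ac + ab

5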